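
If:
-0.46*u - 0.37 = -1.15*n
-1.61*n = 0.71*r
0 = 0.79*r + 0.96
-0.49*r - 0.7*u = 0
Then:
No Solution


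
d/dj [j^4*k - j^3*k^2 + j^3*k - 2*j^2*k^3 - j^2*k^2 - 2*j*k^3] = k*(4*j^3 - 3*j^2*k + 3*j^2 - 4*j*k^2 - 2*j*k - 2*k^2)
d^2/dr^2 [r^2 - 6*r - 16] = 2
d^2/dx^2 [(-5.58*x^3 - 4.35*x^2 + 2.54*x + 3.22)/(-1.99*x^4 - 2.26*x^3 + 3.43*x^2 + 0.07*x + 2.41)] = (44.194716*x^9 + 103.35861*x^8 + 225.202728*x^7 - 236.592861999999*x^6 + 246.569928*x^5 + 1183.799724*x^4 + 334.377698*x^3 - 785.669742*x^2 + 210.566556*x + 104.590882)/(7.880599*x^12 + 26.849478*x^11 - 10.257057*x^10 - 81.844937*x^9 - 12.841182*x^8 + 16.527816*x^7 + 24.703076*x^6 + 111.667899*x^5 - 48.148719*x^4 + 35.906729*x^3 - 59.800776*x^2 - 1.219701*x - 13.997521)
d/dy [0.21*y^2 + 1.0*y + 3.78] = 0.42*y + 1.0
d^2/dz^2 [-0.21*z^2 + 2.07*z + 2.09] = -0.420000000000000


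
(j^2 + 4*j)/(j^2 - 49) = j*(j + 4)/(j^2 - 49)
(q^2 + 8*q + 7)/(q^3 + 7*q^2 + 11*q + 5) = (q + 7)/(q^2 + 6*q + 5)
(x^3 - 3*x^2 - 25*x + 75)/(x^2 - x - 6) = (x^2 - 25)/(x + 2)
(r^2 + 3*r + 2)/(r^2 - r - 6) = (r + 1)/(r - 3)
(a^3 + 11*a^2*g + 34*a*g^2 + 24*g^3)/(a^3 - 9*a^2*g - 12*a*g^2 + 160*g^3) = (a^2 + 7*a*g + 6*g^2)/(a^2 - 13*a*g + 40*g^2)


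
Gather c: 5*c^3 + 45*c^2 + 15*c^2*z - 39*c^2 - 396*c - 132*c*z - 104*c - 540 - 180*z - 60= 5*c^3 + c^2*(15*z + 6) + c*(-132*z - 500) - 180*z - 600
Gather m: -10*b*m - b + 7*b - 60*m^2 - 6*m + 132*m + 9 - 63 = 6*b - 60*m^2 + m*(126 - 10*b) - 54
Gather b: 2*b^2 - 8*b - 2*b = 2*b^2 - 10*b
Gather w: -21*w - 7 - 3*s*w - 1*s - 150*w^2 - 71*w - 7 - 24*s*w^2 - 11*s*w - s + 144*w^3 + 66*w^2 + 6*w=-2*s + 144*w^3 + w^2*(-24*s - 84) + w*(-14*s - 86) - 14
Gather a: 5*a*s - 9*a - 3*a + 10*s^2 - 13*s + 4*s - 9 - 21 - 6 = a*(5*s - 12) + 10*s^2 - 9*s - 36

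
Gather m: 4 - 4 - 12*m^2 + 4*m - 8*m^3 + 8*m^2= -8*m^3 - 4*m^2 + 4*m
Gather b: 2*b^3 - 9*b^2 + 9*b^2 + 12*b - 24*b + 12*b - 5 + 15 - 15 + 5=2*b^3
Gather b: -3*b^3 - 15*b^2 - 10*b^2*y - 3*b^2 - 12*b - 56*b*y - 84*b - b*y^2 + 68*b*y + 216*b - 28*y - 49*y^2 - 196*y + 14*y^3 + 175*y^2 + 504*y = -3*b^3 + b^2*(-10*y - 18) + b*(-y^2 + 12*y + 120) + 14*y^3 + 126*y^2 + 280*y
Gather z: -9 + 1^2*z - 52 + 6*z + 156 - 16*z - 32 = 63 - 9*z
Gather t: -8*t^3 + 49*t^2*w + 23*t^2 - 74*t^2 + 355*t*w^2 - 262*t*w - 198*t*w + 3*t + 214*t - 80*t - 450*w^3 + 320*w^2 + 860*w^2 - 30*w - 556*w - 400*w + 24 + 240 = -8*t^3 + t^2*(49*w - 51) + t*(355*w^2 - 460*w + 137) - 450*w^3 + 1180*w^2 - 986*w + 264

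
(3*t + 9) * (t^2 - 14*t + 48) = 3*t^3 - 33*t^2 + 18*t + 432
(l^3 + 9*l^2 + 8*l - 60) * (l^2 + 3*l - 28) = l^5 + 12*l^4 + 7*l^3 - 288*l^2 - 404*l + 1680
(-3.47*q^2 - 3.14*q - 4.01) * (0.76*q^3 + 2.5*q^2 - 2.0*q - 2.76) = -2.6372*q^5 - 11.0614*q^4 - 3.9576*q^3 + 5.8322*q^2 + 16.6864*q + 11.0676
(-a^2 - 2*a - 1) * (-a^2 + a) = a^4 + a^3 - a^2 - a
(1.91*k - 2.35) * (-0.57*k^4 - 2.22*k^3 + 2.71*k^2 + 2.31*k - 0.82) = -1.0887*k^5 - 2.9007*k^4 + 10.3931*k^3 - 1.9564*k^2 - 6.9947*k + 1.927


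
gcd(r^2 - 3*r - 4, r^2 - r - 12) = r - 4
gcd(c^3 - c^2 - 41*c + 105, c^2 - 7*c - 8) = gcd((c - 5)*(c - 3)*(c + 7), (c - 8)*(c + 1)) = 1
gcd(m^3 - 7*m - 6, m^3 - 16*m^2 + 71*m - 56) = 1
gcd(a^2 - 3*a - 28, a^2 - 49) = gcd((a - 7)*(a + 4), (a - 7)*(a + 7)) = a - 7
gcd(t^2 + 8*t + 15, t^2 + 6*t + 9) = t + 3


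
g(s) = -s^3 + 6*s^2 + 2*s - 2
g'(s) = -3*s^2 + 12*s + 2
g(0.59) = 1.06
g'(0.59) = 8.04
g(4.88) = 34.43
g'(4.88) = -10.88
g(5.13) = 31.16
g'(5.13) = -15.39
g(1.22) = 7.55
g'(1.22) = 12.17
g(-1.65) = 15.53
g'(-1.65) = -25.97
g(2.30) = 22.17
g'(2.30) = 13.73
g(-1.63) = 15.01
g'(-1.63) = -25.53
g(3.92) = 37.80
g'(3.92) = 2.94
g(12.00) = -842.00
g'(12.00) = -286.00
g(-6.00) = 418.00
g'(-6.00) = -178.00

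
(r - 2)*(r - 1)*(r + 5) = r^3 + 2*r^2 - 13*r + 10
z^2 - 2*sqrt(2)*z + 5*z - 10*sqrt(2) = (z + 5)*(z - 2*sqrt(2))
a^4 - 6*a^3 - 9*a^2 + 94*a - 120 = (a - 5)*(a - 3)*(a - 2)*(a + 4)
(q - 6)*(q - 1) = q^2 - 7*q + 6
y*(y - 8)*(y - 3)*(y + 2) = y^4 - 9*y^3 + 2*y^2 + 48*y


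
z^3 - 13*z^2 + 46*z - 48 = (z - 8)*(z - 3)*(z - 2)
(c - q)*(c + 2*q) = c^2 + c*q - 2*q^2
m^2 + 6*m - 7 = (m - 1)*(m + 7)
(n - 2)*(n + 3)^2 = n^3 + 4*n^2 - 3*n - 18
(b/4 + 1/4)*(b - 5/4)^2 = b^3/4 - 3*b^2/8 - 15*b/64 + 25/64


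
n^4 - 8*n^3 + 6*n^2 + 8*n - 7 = (n - 7)*(n - 1)^2*(n + 1)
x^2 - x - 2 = (x - 2)*(x + 1)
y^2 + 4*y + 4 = (y + 2)^2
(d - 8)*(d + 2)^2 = d^3 - 4*d^2 - 28*d - 32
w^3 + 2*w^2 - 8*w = w*(w - 2)*(w + 4)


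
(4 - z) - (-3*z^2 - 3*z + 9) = 3*z^2 + 2*z - 5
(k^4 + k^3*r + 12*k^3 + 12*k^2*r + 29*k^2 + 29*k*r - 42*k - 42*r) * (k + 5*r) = k^5 + 6*k^4*r + 12*k^4 + 5*k^3*r^2 + 72*k^3*r + 29*k^3 + 60*k^2*r^2 + 174*k^2*r - 42*k^2 + 145*k*r^2 - 252*k*r - 210*r^2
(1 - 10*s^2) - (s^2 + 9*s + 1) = -11*s^2 - 9*s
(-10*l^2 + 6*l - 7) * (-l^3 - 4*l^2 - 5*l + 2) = 10*l^5 + 34*l^4 + 33*l^3 - 22*l^2 + 47*l - 14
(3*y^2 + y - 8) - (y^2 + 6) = 2*y^2 + y - 14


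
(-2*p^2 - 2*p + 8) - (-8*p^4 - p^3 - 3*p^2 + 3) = 8*p^4 + p^3 + p^2 - 2*p + 5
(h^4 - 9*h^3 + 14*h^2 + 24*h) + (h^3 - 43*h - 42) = h^4 - 8*h^3 + 14*h^2 - 19*h - 42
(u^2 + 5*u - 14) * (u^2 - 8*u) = u^4 - 3*u^3 - 54*u^2 + 112*u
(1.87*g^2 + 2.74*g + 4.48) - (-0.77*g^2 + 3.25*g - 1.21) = 2.64*g^2 - 0.51*g + 5.69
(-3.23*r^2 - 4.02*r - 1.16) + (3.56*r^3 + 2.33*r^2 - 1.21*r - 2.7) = 3.56*r^3 - 0.9*r^2 - 5.23*r - 3.86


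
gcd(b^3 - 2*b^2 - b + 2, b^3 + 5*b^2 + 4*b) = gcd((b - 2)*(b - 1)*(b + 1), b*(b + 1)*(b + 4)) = b + 1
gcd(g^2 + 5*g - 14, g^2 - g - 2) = g - 2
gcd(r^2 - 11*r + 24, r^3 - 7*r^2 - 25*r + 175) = 1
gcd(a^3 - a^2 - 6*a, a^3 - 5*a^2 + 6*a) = a^2 - 3*a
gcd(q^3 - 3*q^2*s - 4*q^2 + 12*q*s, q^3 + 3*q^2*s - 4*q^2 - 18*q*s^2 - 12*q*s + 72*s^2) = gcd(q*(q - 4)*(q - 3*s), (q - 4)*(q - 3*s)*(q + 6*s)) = q^2 - 3*q*s - 4*q + 12*s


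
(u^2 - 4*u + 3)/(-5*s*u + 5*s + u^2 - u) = (3 - u)/(5*s - u)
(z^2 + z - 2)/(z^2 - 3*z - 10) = (z - 1)/(z - 5)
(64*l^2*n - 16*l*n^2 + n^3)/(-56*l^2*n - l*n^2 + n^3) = (-8*l + n)/(7*l + n)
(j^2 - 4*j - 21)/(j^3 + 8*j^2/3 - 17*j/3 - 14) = 3*(j - 7)/(3*j^2 - j - 14)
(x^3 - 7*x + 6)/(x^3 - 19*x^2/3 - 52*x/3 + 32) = 3*(x^2 - 3*x + 2)/(3*x^2 - 28*x + 32)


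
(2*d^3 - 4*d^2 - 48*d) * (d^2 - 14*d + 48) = 2*d^5 - 32*d^4 + 104*d^3 + 480*d^2 - 2304*d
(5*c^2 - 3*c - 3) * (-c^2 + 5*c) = -5*c^4 + 28*c^3 - 12*c^2 - 15*c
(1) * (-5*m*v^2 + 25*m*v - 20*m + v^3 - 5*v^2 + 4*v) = -5*m*v^2 + 25*m*v - 20*m + v^3 - 5*v^2 + 4*v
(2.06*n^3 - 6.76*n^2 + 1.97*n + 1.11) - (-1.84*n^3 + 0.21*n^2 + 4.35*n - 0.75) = 3.9*n^3 - 6.97*n^2 - 2.38*n + 1.86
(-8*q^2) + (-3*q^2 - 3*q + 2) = -11*q^2 - 3*q + 2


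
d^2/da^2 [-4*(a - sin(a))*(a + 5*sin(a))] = 16*a*sin(a) - 80*sin(a)^2 - 32*cos(a) + 32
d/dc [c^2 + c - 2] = 2*c + 1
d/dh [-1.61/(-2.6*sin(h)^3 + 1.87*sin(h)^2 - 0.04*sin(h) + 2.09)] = (-12.558*sin(h)^2 + 6.0214*sin(h) - 0.0644)*cos(h)/(2.6*sin(h)^3 - 1.87*sin(h)^2 + 0.04*sin(h) - 2.09)^2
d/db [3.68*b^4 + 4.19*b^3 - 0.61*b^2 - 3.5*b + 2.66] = 14.72*b^3 + 12.57*b^2 - 1.22*b - 3.5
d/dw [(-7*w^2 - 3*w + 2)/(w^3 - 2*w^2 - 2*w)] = (7*w^4 + 6*w^3 + 2*w^2 + 8*w + 4)/(w^2*(w^4 - 4*w^3 + 8*w + 4))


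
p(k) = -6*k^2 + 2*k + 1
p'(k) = 2 - 12*k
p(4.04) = -88.85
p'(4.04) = -46.48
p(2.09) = -21.03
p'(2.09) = -23.08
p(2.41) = -29.03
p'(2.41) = -26.92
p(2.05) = -20.12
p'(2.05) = -22.60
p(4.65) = -119.44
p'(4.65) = -53.80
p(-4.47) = -127.83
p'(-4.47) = 55.64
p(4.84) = -129.87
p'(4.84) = -56.08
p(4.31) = -101.84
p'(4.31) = -49.72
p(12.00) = -839.00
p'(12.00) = -142.00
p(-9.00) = -503.00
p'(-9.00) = 110.00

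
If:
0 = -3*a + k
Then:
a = k/3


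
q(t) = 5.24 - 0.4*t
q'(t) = -0.400000000000000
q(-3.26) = 6.54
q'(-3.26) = -0.40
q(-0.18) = 5.31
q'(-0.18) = -0.40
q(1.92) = 4.47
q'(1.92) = -0.40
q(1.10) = 4.80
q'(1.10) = -0.40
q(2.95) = 4.06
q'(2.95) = -0.40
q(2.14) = 4.38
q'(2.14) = -0.40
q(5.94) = 2.86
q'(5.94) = -0.40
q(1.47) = 4.65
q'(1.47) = -0.40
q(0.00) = 5.24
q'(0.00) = -0.40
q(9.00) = 1.64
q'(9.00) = -0.40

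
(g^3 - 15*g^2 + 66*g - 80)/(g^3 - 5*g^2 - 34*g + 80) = (g - 5)/(g + 5)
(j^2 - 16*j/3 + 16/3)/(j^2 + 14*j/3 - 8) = (j - 4)/(j + 6)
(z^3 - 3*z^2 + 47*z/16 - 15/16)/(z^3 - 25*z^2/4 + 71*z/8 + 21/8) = (16*z^3 - 48*z^2 + 47*z - 15)/(2*(8*z^3 - 50*z^2 + 71*z + 21))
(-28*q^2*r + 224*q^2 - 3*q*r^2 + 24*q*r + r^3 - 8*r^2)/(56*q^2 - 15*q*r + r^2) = (-4*q*r + 32*q - r^2 + 8*r)/(8*q - r)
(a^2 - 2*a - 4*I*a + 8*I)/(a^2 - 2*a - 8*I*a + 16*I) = (a - 4*I)/(a - 8*I)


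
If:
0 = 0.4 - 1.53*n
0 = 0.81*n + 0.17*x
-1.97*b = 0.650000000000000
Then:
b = -0.33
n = 0.26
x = -1.25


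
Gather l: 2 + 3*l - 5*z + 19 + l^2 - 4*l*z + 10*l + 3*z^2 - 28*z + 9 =l^2 + l*(13 - 4*z) + 3*z^2 - 33*z + 30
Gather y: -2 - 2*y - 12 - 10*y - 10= -12*y - 24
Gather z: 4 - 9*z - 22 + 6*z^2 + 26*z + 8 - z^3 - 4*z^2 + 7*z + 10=-z^3 + 2*z^2 + 24*z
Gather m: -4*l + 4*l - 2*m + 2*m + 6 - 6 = 0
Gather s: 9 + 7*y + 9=7*y + 18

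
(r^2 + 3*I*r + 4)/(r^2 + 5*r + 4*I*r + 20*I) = (r - I)/(r + 5)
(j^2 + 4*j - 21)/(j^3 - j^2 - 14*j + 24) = (j + 7)/(j^2 + 2*j - 8)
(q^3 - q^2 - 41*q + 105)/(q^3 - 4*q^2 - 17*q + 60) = (q + 7)/(q + 4)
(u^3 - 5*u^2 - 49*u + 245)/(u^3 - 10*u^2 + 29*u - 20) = (u^2 - 49)/(u^2 - 5*u + 4)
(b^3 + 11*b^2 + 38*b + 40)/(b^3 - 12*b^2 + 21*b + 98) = (b^2 + 9*b + 20)/(b^2 - 14*b + 49)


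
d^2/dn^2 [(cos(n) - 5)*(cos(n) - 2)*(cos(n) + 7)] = 9*(sin(n)^2 + 4)*cos(n)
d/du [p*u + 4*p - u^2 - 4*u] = p - 2*u - 4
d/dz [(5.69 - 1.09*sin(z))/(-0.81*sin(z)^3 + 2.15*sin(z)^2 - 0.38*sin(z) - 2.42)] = (-1.7658*sin(z)^3 + 16.1702*sin(z)^2 - 24.467*sin(z) + 4.8)*cos(z)/(0.6561*sin(z)^6 - 3.483*sin(z)^5 + 5.2381*sin(z)^4 + 2.2864*sin(z)^3 - 10.2616*sin(z)^2 + 1.8392*sin(z) + 5.8564)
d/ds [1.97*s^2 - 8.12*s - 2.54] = 3.94*s - 8.12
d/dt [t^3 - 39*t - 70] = 3*t^2 - 39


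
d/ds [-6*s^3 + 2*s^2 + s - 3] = -18*s^2 + 4*s + 1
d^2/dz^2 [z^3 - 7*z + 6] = 6*z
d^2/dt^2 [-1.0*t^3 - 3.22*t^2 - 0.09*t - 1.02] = -6.0*t - 6.44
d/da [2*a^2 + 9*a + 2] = 4*a + 9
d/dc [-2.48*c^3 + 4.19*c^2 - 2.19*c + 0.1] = -7.44*c^2 + 8.38*c - 2.19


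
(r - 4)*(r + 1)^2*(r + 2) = r^4 - 11*r^2 - 18*r - 8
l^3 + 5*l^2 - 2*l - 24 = (l - 2)*(l + 3)*(l + 4)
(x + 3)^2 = x^2 + 6*x + 9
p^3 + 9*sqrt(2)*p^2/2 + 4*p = p*(p + sqrt(2)/2)*(p + 4*sqrt(2))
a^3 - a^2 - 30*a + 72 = (a - 4)*(a - 3)*(a + 6)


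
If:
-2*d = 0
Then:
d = 0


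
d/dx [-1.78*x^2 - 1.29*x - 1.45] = -3.56*x - 1.29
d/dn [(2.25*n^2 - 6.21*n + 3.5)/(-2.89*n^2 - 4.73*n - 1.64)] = (-28.5894*n^2 + 12.85*n + 26.7394)/(8.3521*n^4 + 27.3394*n^3 + 31.8521*n^2 + 15.5144*n + 2.6896)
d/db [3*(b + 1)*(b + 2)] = 6*b + 9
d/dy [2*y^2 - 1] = 4*y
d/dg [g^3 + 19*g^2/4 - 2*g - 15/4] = 3*g^2 + 19*g/2 - 2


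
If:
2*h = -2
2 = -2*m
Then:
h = -1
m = -1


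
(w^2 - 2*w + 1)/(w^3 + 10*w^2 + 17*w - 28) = (w - 1)/(w^2 + 11*w + 28)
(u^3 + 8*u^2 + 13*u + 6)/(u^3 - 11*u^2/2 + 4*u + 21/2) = 2*(u^2 + 7*u + 6)/(2*u^2 - 13*u + 21)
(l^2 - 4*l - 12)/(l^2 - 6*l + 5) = (l^2 - 4*l - 12)/(l^2 - 6*l + 5)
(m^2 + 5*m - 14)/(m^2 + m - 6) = (m + 7)/(m + 3)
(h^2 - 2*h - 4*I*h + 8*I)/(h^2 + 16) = (h - 2)/(h + 4*I)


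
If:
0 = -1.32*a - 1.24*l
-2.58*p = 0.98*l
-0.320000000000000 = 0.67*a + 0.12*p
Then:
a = -0.45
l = 0.47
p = -0.18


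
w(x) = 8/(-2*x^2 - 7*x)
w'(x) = 8*(4*x + 7)/(-2*x^2 - 7*x)^2 = 8*(4*x + 7)/(x^2*(2*x + 7)^2)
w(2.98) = -0.21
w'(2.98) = 0.10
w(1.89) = -0.39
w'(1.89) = 0.28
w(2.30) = -0.30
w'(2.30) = 0.18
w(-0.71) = 2.02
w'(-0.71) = 2.12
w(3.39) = -0.17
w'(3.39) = 0.08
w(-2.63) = 1.75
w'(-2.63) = -1.34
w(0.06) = -18.73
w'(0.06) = 317.37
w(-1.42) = 1.35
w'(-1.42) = 0.30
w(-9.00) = -0.08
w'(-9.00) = -0.02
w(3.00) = -0.21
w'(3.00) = 0.10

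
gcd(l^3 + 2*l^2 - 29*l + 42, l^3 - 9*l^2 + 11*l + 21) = l - 3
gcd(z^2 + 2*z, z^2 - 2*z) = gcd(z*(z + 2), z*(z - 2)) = z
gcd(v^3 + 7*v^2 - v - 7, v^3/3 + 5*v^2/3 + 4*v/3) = v + 1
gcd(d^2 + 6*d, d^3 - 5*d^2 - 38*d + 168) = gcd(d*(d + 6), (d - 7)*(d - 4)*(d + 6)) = d + 6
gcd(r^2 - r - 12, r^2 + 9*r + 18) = r + 3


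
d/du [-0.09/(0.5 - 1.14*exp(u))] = -0.1026*exp(u)/(1.14*exp(u) - 0.5)^2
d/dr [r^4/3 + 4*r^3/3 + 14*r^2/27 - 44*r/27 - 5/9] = 4*r^3/3 + 4*r^2 + 28*r/27 - 44/27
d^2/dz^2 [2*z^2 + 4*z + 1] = 4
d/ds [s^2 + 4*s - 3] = 2*s + 4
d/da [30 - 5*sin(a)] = -5*cos(a)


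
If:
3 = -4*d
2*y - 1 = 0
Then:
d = -3/4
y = 1/2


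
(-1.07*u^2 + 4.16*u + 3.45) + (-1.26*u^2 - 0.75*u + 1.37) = -2.33*u^2 + 3.41*u + 4.82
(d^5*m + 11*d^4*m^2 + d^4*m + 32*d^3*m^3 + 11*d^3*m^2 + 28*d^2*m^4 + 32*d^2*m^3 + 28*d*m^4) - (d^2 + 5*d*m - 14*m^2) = d^5*m + 11*d^4*m^2 + d^4*m + 32*d^3*m^3 + 11*d^3*m^2 + 28*d^2*m^4 + 32*d^2*m^3 - d^2 + 28*d*m^4 - 5*d*m + 14*m^2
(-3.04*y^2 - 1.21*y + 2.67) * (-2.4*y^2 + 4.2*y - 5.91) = 7.296*y^4 - 9.864*y^3 + 6.4764*y^2 + 18.3651*y - 15.7797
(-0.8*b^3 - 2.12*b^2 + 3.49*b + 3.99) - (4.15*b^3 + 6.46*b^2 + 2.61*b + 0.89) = -4.95*b^3 - 8.58*b^2 + 0.88*b + 3.1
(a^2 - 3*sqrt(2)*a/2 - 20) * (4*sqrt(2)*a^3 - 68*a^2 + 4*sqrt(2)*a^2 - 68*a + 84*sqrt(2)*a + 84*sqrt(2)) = 4*sqrt(2)*a^5 - 80*a^4 + 4*sqrt(2)*a^4 - 80*a^3 + 106*sqrt(2)*a^3 + 106*sqrt(2)*a^2 + 1108*a^2 - 1680*sqrt(2)*a + 1108*a - 1680*sqrt(2)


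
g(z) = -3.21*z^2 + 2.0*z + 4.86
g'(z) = 2.0 - 6.42*z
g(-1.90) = -10.53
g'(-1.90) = 14.20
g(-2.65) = -22.98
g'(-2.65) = 19.01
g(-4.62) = -72.90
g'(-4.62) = 31.66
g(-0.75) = 1.55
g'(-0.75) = 6.82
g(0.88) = 4.13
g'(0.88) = -3.65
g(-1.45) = -4.79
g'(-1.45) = 11.31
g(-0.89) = 0.54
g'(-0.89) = 7.71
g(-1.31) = -3.27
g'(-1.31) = 10.41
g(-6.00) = -122.70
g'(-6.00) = 40.52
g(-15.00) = -747.39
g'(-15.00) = 98.30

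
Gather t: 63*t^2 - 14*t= 63*t^2 - 14*t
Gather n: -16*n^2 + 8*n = -16*n^2 + 8*n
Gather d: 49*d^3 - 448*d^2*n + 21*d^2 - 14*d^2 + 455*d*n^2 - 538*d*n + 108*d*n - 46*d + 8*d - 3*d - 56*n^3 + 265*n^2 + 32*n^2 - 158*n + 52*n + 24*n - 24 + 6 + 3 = 49*d^3 + d^2*(7 - 448*n) + d*(455*n^2 - 430*n - 41) - 56*n^3 + 297*n^2 - 82*n - 15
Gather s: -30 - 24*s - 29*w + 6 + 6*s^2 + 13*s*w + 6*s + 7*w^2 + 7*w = 6*s^2 + s*(13*w - 18) + 7*w^2 - 22*w - 24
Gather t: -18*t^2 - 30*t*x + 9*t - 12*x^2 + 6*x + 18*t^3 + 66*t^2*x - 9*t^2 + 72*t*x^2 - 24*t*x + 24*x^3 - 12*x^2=18*t^3 + t^2*(66*x - 27) + t*(72*x^2 - 54*x + 9) + 24*x^3 - 24*x^2 + 6*x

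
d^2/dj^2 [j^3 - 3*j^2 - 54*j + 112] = 6*j - 6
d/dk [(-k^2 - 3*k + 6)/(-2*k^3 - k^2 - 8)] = (-2*k*(3*k + 1)*(k^2 + 3*k - 6) + (2*k + 3)*(2*k^3 + k^2 + 8))/(2*k^3 + k^2 + 8)^2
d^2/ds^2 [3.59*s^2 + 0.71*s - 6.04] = 7.18000000000000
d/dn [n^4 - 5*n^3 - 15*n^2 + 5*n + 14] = 4*n^3 - 15*n^2 - 30*n + 5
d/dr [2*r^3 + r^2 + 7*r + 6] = 6*r^2 + 2*r + 7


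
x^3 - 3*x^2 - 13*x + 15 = (x - 5)*(x - 1)*(x + 3)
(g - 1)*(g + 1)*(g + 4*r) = g^3 + 4*g^2*r - g - 4*r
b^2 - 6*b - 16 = (b - 8)*(b + 2)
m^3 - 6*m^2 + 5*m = m*(m - 5)*(m - 1)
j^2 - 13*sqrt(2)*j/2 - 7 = (j - 7*sqrt(2))*(j + sqrt(2)/2)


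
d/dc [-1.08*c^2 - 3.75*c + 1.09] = -2.16*c - 3.75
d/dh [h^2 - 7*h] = 2*h - 7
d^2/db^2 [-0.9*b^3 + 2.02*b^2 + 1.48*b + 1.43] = 4.04 - 5.4*b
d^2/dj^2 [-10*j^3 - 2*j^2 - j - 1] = -60*j - 4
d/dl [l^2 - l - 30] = 2*l - 1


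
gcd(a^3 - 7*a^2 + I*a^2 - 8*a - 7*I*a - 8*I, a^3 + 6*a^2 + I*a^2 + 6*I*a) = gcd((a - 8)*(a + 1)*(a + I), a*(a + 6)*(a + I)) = a + I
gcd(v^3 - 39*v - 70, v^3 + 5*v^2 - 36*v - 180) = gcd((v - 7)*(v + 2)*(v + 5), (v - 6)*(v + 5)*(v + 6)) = v + 5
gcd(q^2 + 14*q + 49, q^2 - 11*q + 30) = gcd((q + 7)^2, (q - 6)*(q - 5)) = 1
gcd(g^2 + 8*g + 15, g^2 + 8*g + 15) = g^2 + 8*g + 15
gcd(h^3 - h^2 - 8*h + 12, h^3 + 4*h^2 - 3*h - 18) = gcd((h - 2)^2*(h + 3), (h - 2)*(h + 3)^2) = h^2 + h - 6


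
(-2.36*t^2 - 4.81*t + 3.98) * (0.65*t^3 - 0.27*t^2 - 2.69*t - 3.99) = -1.534*t^5 - 2.4893*t^4 + 10.2341*t^3 + 21.2807*t^2 + 8.4857*t - 15.8802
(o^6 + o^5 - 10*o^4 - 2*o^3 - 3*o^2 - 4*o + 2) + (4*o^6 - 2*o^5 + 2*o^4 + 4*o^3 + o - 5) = 5*o^6 - o^5 - 8*o^4 + 2*o^3 - 3*o^2 - 3*o - 3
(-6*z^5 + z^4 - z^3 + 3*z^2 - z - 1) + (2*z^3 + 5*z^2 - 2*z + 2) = -6*z^5 + z^4 + z^3 + 8*z^2 - 3*z + 1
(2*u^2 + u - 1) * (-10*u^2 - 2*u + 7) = -20*u^4 - 14*u^3 + 22*u^2 + 9*u - 7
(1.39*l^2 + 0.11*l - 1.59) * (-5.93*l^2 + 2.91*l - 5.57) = -8.2427*l^4 + 3.3926*l^3 + 2.0065*l^2 - 5.2396*l + 8.8563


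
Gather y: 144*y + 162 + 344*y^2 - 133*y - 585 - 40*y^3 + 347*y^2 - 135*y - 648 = -40*y^3 + 691*y^2 - 124*y - 1071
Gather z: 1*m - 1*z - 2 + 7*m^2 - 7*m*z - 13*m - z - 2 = 7*m^2 - 12*m + z*(-7*m - 2) - 4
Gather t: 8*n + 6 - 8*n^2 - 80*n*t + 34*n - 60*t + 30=-8*n^2 + 42*n + t*(-80*n - 60) + 36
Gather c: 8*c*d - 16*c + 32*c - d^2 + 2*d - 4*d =c*(8*d + 16) - d^2 - 2*d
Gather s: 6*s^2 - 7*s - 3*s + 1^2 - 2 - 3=6*s^2 - 10*s - 4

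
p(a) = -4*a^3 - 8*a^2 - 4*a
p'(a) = -12*a^2 - 16*a - 4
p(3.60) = -304.70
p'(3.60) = -217.12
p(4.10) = -426.56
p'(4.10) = -271.32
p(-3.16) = 58.97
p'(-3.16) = -73.27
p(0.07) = -0.32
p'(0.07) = -5.18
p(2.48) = -120.14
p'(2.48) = -117.48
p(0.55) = -5.29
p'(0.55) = -16.43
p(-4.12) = 160.42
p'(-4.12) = -141.77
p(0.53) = -4.96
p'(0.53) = -15.85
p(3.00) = -192.00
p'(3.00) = -160.00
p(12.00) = -8112.00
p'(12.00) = -1924.00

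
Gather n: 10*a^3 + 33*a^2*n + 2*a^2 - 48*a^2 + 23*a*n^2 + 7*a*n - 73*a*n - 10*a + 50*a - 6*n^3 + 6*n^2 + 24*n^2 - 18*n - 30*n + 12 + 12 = 10*a^3 - 46*a^2 + 40*a - 6*n^3 + n^2*(23*a + 30) + n*(33*a^2 - 66*a - 48) + 24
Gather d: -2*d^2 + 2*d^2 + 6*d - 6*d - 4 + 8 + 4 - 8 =0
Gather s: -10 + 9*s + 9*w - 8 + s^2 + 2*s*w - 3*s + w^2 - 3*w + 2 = s^2 + s*(2*w + 6) + w^2 + 6*w - 16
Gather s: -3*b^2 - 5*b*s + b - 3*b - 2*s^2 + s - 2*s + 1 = -3*b^2 - 2*b - 2*s^2 + s*(-5*b - 1) + 1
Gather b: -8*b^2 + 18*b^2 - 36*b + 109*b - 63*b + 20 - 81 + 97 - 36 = 10*b^2 + 10*b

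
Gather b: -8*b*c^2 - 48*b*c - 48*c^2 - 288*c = b*(-8*c^2 - 48*c) - 48*c^2 - 288*c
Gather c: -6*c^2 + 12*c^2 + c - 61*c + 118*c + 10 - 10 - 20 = 6*c^2 + 58*c - 20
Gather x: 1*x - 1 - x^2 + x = -x^2 + 2*x - 1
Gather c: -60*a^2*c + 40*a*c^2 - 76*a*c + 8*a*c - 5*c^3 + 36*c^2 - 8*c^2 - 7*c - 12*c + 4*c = -5*c^3 + c^2*(40*a + 28) + c*(-60*a^2 - 68*a - 15)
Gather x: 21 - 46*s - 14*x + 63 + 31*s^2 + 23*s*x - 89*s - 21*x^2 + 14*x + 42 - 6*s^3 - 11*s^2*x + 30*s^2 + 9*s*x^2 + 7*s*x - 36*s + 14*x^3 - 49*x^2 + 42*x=-6*s^3 + 61*s^2 - 171*s + 14*x^3 + x^2*(9*s - 70) + x*(-11*s^2 + 30*s + 42) + 126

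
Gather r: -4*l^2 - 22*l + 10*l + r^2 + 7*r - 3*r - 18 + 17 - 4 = -4*l^2 - 12*l + r^2 + 4*r - 5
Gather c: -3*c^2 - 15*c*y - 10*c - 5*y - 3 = -3*c^2 + c*(-15*y - 10) - 5*y - 3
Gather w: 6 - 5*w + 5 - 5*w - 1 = 10 - 10*w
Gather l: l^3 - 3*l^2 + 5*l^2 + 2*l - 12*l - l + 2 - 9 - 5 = l^3 + 2*l^2 - 11*l - 12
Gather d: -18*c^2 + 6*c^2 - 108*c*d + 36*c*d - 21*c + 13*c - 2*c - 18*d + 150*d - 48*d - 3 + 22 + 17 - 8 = -12*c^2 - 10*c + d*(84 - 72*c) + 28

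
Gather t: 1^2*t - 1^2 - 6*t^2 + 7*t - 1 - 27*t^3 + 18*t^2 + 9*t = -27*t^3 + 12*t^2 + 17*t - 2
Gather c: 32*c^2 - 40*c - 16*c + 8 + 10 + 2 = 32*c^2 - 56*c + 20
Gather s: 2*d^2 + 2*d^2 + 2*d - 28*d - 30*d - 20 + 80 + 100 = 4*d^2 - 56*d + 160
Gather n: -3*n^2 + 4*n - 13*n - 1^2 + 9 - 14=-3*n^2 - 9*n - 6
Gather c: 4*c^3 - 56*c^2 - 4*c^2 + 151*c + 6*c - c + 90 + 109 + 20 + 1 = 4*c^3 - 60*c^2 + 156*c + 220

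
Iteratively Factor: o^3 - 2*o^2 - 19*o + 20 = (o - 1)*(o^2 - o - 20) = (o - 1)*(o + 4)*(o - 5)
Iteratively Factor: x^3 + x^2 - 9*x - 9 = (x - 3)*(x^2 + 4*x + 3) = (x - 3)*(x + 3)*(x + 1)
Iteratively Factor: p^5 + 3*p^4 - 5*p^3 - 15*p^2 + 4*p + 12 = (p + 3)*(p^4 - 5*p^2 + 4) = (p - 2)*(p + 3)*(p^3 + 2*p^2 - p - 2) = (p - 2)*(p - 1)*(p + 3)*(p^2 + 3*p + 2) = (p - 2)*(p - 1)*(p + 2)*(p + 3)*(p + 1)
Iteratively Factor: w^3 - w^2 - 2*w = (w)*(w^2 - w - 2) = w*(w + 1)*(w - 2)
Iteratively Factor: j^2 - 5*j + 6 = (j - 3)*(j - 2)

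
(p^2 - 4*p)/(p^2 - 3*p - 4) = p/(p + 1)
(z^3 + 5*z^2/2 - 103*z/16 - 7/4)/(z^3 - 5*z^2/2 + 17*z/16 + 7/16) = (z + 4)/(z - 1)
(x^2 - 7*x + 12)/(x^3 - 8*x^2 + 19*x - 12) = 1/(x - 1)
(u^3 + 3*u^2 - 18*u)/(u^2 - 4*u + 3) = u*(u + 6)/(u - 1)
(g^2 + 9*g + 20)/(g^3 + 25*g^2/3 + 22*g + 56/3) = 3*(g + 5)/(3*g^2 + 13*g + 14)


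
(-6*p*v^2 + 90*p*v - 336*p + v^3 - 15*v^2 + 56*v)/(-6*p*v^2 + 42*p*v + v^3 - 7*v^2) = (v - 8)/v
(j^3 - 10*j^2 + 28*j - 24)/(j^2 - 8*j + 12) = j - 2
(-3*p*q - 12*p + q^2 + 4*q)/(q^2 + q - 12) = (-3*p + q)/(q - 3)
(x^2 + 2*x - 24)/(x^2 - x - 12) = (x + 6)/(x + 3)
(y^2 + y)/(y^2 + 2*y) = (y + 1)/(y + 2)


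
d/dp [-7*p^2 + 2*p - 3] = 2 - 14*p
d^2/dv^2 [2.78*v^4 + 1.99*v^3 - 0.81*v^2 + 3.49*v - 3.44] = 33.36*v^2 + 11.94*v - 1.62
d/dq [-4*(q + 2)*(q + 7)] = -8*q - 36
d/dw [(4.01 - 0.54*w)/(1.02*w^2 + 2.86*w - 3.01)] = (0.5508*w^2 - 8.1804*w - 9.8432)/(1.0404*w^4 + 5.8344*w^3 + 2.0392*w^2 - 17.2172*w + 9.0601)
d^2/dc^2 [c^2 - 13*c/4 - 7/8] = 2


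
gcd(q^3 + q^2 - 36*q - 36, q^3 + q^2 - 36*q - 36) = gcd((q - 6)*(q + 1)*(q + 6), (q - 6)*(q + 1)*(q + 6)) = q^3 + q^2 - 36*q - 36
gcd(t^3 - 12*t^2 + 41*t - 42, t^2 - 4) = t - 2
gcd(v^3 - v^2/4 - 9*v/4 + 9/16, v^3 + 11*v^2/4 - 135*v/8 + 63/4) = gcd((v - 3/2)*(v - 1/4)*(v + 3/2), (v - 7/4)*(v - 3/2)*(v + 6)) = v - 3/2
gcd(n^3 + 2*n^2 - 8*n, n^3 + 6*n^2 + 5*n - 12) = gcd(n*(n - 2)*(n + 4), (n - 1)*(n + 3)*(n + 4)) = n + 4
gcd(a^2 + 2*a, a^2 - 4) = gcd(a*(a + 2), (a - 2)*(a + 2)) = a + 2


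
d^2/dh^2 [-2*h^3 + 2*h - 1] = -12*h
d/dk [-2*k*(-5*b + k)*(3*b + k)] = 30*b^2 + 8*b*k - 6*k^2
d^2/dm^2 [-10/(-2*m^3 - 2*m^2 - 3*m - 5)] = 20*(-2*(3*m + 1)*(2*m^3 + 2*m^2 + 3*m + 5) + (6*m^2 + 4*m + 3)^2)/(2*m^3 + 2*m^2 + 3*m + 5)^3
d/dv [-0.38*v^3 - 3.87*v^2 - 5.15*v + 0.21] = -1.14*v^2 - 7.74*v - 5.15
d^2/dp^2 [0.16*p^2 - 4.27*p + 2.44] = 0.320000000000000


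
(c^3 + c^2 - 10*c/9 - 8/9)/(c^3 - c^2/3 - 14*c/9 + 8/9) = (3*c + 2)/(3*c - 2)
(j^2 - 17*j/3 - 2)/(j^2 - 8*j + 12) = (j + 1/3)/(j - 2)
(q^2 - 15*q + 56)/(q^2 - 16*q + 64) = (q - 7)/(q - 8)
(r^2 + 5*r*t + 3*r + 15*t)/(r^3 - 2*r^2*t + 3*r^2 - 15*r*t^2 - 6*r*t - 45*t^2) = (r + 5*t)/(r^2 - 2*r*t - 15*t^2)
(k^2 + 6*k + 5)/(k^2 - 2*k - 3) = (k + 5)/(k - 3)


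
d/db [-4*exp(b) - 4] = -4*exp(b)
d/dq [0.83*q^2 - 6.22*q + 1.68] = 1.66*q - 6.22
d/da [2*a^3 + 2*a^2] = 2*a*(3*a + 2)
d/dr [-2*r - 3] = -2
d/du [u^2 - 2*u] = 2*u - 2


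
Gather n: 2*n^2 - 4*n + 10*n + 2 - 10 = 2*n^2 + 6*n - 8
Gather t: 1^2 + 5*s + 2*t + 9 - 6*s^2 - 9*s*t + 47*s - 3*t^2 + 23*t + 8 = -6*s^2 + 52*s - 3*t^2 + t*(25 - 9*s) + 18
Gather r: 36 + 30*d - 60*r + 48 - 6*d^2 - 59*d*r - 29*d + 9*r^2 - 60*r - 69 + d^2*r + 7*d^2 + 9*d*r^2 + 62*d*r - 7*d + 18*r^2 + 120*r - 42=d^2 - 6*d + r^2*(9*d + 27) + r*(d^2 + 3*d) - 27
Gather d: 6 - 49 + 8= -35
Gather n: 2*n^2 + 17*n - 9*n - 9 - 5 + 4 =2*n^2 + 8*n - 10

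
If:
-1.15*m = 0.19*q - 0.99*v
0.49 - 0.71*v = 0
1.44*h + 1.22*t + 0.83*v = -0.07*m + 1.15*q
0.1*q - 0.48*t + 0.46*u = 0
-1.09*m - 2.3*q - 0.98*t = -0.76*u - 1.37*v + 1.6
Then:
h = -0.860499537156847*u - 0.779714253125971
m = 0.0127368476847622*u + 0.686686677499293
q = -0.0770914465130346*u - 0.560264434234043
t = 0.942272615309784*u - 0.116721757132092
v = 0.69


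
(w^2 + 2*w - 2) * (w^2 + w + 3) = w^4 + 3*w^3 + 3*w^2 + 4*w - 6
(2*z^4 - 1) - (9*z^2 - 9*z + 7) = 2*z^4 - 9*z^2 + 9*z - 8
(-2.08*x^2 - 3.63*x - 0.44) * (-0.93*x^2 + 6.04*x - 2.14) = 1.9344*x^4 - 9.1873*x^3 - 17.0648*x^2 + 5.1106*x + 0.9416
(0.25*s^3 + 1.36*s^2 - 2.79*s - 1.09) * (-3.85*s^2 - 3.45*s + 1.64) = -0.9625*s^5 - 6.0985*s^4 + 6.4595*s^3 + 16.0524*s^2 - 0.815099999999999*s - 1.7876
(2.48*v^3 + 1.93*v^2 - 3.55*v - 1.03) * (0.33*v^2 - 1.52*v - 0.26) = 0.8184*v^5 - 3.1327*v^4 - 4.7499*v^3 + 4.5543*v^2 + 2.4886*v + 0.2678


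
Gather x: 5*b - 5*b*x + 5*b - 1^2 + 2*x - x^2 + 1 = 10*b - x^2 + x*(2 - 5*b)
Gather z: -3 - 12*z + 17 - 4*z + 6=20 - 16*z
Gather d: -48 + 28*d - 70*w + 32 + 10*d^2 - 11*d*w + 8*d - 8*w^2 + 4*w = 10*d^2 + d*(36 - 11*w) - 8*w^2 - 66*w - 16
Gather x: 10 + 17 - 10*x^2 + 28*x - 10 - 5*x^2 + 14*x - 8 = -15*x^2 + 42*x + 9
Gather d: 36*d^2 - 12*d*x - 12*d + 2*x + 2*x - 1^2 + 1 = 36*d^2 + d*(-12*x - 12) + 4*x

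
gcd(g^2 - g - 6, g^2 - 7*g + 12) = g - 3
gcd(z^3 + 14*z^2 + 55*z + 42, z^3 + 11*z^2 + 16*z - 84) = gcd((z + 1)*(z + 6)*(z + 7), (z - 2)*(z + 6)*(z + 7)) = z^2 + 13*z + 42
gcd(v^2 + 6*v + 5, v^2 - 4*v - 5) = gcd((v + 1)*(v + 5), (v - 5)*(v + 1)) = v + 1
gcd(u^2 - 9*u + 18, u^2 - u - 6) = u - 3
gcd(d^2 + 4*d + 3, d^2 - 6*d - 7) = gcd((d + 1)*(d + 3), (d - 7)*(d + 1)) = d + 1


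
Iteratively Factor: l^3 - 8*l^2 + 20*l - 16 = (l - 2)*(l^2 - 6*l + 8) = (l - 2)^2*(l - 4)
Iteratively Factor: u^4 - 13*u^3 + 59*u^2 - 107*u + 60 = (u - 4)*(u^3 - 9*u^2 + 23*u - 15) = (u - 5)*(u - 4)*(u^2 - 4*u + 3) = (u - 5)*(u - 4)*(u - 1)*(u - 3)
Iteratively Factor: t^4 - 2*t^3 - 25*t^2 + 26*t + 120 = (t + 2)*(t^3 - 4*t^2 - 17*t + 60) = (t - 5)*(t + 2)*(t^2 + t - 12) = (t - 5)*(t + 2)*(t + 4)*(t - 3)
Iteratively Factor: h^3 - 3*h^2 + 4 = (h + 1)*(h^2 - 4*h + 4) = (h - 2)*(h + 1)*(h - 2)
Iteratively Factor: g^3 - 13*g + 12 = (g - 1)*(g^2 + g - 12) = (g - 3)*(g - 1)*(g + 4)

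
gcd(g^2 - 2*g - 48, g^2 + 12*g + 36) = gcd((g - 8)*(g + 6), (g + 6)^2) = g + 6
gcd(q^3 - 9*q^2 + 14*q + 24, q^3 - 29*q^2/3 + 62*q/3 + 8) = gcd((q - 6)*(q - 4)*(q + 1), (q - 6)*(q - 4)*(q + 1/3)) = q^2 - 10*q + 24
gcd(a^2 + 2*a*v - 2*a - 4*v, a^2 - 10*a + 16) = a - 2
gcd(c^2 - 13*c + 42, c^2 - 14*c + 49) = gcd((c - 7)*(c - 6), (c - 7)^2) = c - 7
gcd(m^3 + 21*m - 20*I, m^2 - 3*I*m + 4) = m - 4*I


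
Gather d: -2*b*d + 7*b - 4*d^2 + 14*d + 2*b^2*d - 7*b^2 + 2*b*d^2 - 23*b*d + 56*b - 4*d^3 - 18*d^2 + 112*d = -7*b^2 + 63*b - 4*d^3 + d^2*(2*b - 22) + d*(2*b^2 - 25*b + 126)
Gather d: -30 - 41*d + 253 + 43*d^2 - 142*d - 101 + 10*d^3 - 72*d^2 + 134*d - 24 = 10*d^3 - 29*d^2 - 49*d + 98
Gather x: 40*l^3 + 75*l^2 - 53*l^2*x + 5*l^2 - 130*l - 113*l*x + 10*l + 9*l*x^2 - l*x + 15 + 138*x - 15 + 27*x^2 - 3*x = 40*l^3 + 80*l^2 - 120*l + x^2*(9*l + 27) + x*(-53*l^2 - 114*l + 135)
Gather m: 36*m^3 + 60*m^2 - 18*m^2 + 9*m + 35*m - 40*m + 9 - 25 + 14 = 36*m^3 + 42*m^2 + 4*m - 2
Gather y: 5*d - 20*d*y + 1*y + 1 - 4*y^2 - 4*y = 5*d - 4*y^2 + y*(-20*d - 3) + 1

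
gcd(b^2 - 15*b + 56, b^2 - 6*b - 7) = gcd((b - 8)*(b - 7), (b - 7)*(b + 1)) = b - 7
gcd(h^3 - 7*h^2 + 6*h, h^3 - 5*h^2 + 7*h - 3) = h - 1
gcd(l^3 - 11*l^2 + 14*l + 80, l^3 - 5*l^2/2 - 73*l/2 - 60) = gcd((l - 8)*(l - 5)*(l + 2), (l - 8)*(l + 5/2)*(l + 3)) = l - 8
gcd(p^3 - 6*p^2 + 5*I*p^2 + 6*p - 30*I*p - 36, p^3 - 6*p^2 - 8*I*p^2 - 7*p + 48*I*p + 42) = p^2 + p*(-6 - I) + 6*I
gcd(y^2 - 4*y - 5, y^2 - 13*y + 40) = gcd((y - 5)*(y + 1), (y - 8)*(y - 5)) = y - 5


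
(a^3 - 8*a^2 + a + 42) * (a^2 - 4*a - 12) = a^5 - 12*a^4 + 21*a^3 + 134*a^2 - 180*a - 504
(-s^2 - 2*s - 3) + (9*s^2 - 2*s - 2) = 8*s^2 - 4*s - 5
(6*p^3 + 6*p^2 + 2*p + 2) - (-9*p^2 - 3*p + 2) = 6*p^3 + 15*p^2 + 5*p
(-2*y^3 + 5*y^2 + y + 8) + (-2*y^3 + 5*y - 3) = -4*y^3 + 5*y^2 + 6*y + 5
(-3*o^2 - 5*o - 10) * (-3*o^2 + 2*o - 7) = 9*o^4 + 9*o^3 + 41*o^2 + 15*o + 70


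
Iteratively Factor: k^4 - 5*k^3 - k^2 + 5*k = (k - 5)*(k^3 - k) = (k - 5)*(k + 1)*(k^2 - k) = k*(k - 5)*(k + 1)*(k - 1)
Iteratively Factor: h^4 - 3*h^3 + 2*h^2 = (h)*(h^3 - 3*h^2 + 2*h) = h*(h - 1)*(h^2 - 2*h) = h*(h - 2)*(h - 1)*(h)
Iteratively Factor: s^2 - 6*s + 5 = (s - 5)*(s - 1)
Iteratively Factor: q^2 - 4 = (q + 2)*(q - 2)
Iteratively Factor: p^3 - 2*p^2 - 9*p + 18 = (p - 2)*(p^2 - 9) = (p - 3)*(p - 2)*(p + 3)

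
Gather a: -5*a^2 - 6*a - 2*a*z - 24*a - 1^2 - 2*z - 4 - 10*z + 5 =-5*a^2 + a*(-2*z - 30) - 12*z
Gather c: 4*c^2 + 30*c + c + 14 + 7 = 4*c^2 + 31*c + 21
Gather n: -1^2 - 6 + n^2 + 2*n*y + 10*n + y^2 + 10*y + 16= n^2 + n*(2*y + 10) + y^2 + 10*y + 9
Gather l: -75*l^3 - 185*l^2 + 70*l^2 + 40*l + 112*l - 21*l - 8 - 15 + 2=-75*l^3 - 115*l^2 + 131*l - 21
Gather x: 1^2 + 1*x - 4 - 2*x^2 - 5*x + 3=-2*x^2 - 4*x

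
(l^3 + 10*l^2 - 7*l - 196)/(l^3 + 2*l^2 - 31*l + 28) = (l + 7)/(l - 1)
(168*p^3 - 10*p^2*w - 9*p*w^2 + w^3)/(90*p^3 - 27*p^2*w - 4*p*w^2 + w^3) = (28*p^2 + 3*p*w - w^2)/(15*p^2 - 2*p*w - w^2)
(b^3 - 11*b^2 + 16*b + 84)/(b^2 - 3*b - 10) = (b^2 - 13*b + 42)/(b - 5)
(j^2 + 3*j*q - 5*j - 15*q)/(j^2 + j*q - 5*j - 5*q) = (j + 3*q)/(j + q)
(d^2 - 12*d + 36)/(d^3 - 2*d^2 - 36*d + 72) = (d - 6)/(d^2 + 4*d - 12)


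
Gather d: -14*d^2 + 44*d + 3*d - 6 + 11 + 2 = -14*d^2 + 47*d + 7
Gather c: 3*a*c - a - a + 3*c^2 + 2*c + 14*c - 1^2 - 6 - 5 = -2*a + 3*c^2 + c*(3*a + 16) - 12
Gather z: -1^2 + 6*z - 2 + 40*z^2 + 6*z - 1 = 40*z^2 + 12*z - 4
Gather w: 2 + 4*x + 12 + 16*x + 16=20*x + 30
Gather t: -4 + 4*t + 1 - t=3*t - 3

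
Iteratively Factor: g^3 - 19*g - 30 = (g + 2)*(g^2 - 2*g - 15) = (g - 5)*(g + 2)*(g + 3)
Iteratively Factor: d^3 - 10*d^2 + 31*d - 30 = (d - 3)*(d^2 - 7*d + 10) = (d - 3)*(d - 2)*(d - 5)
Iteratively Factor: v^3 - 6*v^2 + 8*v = (v - 2)*(v^2 - 4*v) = v*(v - 2)*(v - 4)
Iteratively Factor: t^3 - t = (t)*(t^2 - 1) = t*(t + 1)*(t - 1)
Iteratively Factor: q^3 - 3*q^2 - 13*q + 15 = (q + 3)*(q^2 - 6*q + 5) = (q - 1)*(q + 3)*(q - 5)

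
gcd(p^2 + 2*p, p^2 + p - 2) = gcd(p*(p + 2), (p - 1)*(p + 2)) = p + 2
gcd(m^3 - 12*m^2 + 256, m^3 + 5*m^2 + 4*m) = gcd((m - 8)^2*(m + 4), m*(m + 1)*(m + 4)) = m + 4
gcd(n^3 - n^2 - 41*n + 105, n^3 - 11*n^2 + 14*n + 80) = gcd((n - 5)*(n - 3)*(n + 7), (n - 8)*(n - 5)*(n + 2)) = n - 5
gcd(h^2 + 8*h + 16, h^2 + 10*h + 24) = h + 4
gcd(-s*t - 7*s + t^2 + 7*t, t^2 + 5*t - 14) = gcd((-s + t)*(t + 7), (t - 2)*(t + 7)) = t + 7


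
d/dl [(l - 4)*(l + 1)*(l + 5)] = 3*l^2 + 4*l - 19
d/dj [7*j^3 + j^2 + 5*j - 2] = 21*j^2 + 2*j + 5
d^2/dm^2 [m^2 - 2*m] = 2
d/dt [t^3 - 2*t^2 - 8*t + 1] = 3*t^2 - 4*t - 8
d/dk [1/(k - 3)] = -1/(k - 3)^2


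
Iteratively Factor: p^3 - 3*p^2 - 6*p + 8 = (p - 4)*(p^2 + p - 2) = (p - 4)*(p + 2)*(p - 1)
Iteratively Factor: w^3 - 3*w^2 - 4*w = (w)*(w^2 - 3*w - 4) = w*(w + 1)*(w - 4)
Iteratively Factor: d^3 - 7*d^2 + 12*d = (d - 4)*(d^2 - 3*d) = d*(d - 4)*(d - 3)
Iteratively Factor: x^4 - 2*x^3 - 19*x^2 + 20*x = (x + 4)*(x^3 - 6*x^2 + 5*x) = x*(x + 4)*(x^2 - 6*x + 5) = x*(x - 5)*(x + 4)*(x - 1)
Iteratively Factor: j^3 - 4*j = (j + 2)*(j^2 - 2*j) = (j - 2)*(j + 2)*(j)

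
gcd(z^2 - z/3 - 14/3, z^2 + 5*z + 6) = z + 2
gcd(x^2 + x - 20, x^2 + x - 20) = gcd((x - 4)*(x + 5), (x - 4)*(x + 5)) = x^2 + x - 20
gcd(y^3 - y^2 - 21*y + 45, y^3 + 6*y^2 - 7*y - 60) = y^2 + 2*y - 15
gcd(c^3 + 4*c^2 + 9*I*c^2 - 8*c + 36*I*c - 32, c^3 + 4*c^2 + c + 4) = c^2 + c*(4 + I) + 4*I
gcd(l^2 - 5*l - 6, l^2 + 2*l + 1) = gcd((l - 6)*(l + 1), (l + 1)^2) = l + 1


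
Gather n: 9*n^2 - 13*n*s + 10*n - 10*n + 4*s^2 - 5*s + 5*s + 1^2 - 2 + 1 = 9*n^2 - 13*n*s + 4*s^2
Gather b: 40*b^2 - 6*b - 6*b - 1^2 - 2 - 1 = 40*b^2 - 12*b - 4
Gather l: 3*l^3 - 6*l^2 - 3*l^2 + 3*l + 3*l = 3*l^3 - 9*l^2 + 6*l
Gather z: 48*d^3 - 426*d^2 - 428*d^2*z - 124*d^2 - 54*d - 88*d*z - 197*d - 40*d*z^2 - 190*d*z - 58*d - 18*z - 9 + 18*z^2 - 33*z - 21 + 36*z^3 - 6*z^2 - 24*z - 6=48*d^3 - 550*d^2 - 309*d + 36*z^3 + z^2*(12 - 40*d) + z*(-428*d^2 - 278*d - 75) - 36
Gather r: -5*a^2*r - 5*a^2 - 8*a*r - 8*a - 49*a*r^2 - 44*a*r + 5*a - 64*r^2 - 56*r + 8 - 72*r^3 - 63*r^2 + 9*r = -5*a^2 - 3*a - 72*r^3 + r^2*(-49*a - 127) + r*(-5*a^2 - 52*a - 47) + 8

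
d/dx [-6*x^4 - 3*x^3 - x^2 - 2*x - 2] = -24*x^3 - 9*x^2 - 2*x - 2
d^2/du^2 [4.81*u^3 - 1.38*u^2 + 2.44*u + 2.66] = 28.86*u - 2.76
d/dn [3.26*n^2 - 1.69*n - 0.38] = 6.52*n - 1.69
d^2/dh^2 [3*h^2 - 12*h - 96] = 6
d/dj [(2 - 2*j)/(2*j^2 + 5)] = 2*(-2*j^2 + 4*j*(j - 1) - 5)/(2*j^2 + 5)^2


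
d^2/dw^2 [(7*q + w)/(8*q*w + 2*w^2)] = (-w*(4*q + w)*(11*q + 3*w) + 4*(2*q + w)^2*(7*q + w))/(w^3*(4*q + w)^3)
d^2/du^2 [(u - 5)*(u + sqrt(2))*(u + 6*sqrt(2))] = 6*u - 10 + 14*sqrt(2)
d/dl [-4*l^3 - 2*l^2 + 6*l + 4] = -12*l^2 - 4*l + 6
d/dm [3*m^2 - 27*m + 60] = 6*m - 27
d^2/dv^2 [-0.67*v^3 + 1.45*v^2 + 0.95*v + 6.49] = 2.9 - 4.02*v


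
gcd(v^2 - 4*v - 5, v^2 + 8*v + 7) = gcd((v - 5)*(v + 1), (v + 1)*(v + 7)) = v + 1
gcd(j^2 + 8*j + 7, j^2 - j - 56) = j + 7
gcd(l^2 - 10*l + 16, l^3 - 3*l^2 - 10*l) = 1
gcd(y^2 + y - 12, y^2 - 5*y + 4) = 1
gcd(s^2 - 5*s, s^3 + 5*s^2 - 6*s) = s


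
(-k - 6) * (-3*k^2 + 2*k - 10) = 3*k^3 + 16*k^2 - 2*k + 60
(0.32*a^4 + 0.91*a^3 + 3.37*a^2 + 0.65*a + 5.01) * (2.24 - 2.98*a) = -0.9536*a^5 - 1.995*a^4 - 8.0042*a^3 + 5.6118*a^2 - 13.4738*a + 11.2224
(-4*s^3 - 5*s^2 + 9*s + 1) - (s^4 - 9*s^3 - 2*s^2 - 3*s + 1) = -s^4 + 5*s^3 - 3*s^2 + 12*s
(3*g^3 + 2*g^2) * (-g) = -3*g^4 - 2*g^3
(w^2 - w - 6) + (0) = w^2 - w - 6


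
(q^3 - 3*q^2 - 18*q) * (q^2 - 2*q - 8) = q^5 - 5*q^4 - 20*q^3 + 60*q^2 + 144*q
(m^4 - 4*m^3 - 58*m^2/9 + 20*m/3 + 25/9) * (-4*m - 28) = -4*m^5 - 12*m^4 + 1240*m^3/9 + 1384*m^2/9 - 1780*m/9 - 700/9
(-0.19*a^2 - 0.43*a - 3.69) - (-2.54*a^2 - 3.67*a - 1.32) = 2.35*a^2 + 3.24*a - 2.37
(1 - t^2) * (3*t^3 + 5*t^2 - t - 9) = -3*t^5 - 5*t^4 + 4*t^3 + 14*t^2 - t - 9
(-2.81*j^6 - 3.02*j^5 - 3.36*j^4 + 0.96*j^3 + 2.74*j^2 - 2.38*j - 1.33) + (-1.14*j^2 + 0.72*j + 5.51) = -2.81*j^6 - 3.02*j^5 - 3.36*j^4 + 0.96*j^3 + 1.6*j^2 - 1.66*j + 4.18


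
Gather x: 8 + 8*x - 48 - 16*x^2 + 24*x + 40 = -16*x^2 + 32*x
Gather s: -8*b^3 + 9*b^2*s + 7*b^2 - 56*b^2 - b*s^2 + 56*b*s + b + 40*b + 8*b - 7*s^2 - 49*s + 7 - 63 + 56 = -8*b^3 - 49*b^2 + 49*b + s^2*(-b - 7) + s*(9*b^2 + 56*b - 49)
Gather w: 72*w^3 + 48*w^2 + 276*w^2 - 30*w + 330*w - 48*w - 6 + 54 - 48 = 72*w^3 + 324*w^2 + 252*w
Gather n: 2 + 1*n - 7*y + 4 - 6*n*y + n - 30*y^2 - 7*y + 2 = n*(2 - 6*y) - 30*y^2 - 14*y + 8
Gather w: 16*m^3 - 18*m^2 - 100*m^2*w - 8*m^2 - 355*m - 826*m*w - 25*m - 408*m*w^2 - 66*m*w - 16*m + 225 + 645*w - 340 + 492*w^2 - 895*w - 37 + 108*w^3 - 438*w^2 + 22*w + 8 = 16*m^3 - 26*m^2 - 396*m + 108*w^3 + w^2*(54 - 408*m) + w*(-100*m^2 - 892*m - 228) - 144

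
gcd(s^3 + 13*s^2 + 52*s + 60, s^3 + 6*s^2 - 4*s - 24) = s^2 + 8*s + 12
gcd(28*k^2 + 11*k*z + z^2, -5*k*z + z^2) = 1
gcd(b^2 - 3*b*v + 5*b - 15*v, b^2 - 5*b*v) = 1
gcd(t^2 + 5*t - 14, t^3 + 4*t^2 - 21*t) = t + 7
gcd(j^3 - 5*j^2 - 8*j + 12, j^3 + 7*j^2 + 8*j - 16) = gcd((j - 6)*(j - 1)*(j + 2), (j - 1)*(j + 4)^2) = j - 1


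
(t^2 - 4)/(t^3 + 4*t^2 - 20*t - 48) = (t - 2)/(t^2 + 2*t - 24)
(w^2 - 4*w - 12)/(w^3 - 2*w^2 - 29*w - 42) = (w - 6)/(w^2 - 4*w - 21)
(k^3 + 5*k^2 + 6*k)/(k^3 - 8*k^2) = (k^2 + 5*k + 6)/(k*(k - 8))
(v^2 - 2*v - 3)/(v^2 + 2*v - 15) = (v + 1)/(v + 5)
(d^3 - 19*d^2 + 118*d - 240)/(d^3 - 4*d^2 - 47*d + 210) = (d - 8)/(d + 7)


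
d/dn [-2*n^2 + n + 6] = 1 - 4*n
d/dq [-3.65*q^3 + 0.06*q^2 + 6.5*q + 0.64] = -10.95*q^2 + 0.12*q + 6.5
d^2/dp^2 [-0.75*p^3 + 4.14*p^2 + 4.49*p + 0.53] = 8.28 - 4.5*p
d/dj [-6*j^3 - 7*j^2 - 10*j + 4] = -18*j^2 - 14*j - 10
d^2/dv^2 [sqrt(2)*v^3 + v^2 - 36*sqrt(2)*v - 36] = 6*sqrt(2)*v + 2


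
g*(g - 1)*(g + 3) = g^3 + 2*g^2 - 3*g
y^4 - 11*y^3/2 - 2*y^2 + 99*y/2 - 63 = (y - 7/2)*(y - 3)*(y - 2)*(y + 3)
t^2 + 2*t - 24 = (t - 4)*(t + 6)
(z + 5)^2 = z^2 + 10*z + 25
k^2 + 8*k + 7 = (k + 1)*(k + 7)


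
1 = 1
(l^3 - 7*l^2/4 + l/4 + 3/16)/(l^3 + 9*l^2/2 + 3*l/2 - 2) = (8*l^2 - 10*l - 3)/(8*(l^2 + 5*l + 4))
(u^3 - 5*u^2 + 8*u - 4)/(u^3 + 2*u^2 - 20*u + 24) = (u - 1)/(u + 6)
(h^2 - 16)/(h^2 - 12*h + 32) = (h + 4)/(h - 8)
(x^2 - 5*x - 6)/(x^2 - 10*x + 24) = (x + 1)/(x - 4)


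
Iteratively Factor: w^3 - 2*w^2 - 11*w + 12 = (w + 3)*(w^2 - 5*w + 4) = (w - 4)*(w + 3)*(w - 1)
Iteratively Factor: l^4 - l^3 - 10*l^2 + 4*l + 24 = (l - 3)*(l^3 + 2*l^2 - 4*l - 8) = (l - 3)*(l + 2)*(l^2 - 4) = (l - 3)*(l + 2)^2*(l - 2)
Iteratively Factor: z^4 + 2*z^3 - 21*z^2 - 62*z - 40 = (z + 2)*(z^3 - 21*z - 20) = (z + 1)*(z + 2)*(z^2 - z - 20) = (z + 1)*(z + 2)*(z + 4)*(z - 5)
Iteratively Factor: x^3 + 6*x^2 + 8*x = (x)*(x^2 + 6*x + 8) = x*(x + 4)*(x + 2)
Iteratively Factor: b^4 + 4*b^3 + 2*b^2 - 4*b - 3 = (b - 1)*(b^3 + 5*b^2 + 7*b + 3) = (b - 1)*(b + 3)*(b^2 + 2*b + 1) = (b - 1)*(b + 1)*(b + 3)*(b + 1)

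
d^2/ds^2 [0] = 0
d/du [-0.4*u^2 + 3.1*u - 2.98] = 3.1 - 0.8*u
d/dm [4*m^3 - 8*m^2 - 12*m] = 12*m^2 - 16*m - 12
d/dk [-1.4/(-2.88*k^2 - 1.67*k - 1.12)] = (-8.064*k - 2.338)/(2.88*k^2 + 1.67*k + 1.12)^2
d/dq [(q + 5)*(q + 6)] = 2*q + 11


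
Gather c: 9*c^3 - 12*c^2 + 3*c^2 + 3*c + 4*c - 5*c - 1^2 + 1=9*c^3 - 9*c^2 + 2*c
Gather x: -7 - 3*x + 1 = -3*x - 6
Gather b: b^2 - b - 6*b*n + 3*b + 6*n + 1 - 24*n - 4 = b^2 + b*(2 - 6*n) - 18*n - 3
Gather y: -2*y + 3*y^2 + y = 3*y^2 - y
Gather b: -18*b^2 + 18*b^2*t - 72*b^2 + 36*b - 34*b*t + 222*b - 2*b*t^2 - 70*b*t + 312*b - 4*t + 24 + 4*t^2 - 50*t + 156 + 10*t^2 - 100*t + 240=b^2*(18*t - 90) + b*(-2*t^2 - 104*t + 570) + 14*t^2 - 154*t + 420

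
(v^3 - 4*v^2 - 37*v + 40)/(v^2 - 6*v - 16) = (v^2 + 4*v - 5)/(v + 2)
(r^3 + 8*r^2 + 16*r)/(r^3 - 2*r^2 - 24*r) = (r + 4)/(r - 6)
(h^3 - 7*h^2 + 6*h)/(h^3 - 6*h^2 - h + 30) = h*(h^2 - 7*h + 6)/(h^3 - 6*h^2 - h + 30)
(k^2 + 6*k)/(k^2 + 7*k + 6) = k/(k + 1)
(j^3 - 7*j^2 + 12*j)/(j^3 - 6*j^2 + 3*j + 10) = j*(j^2 - 7*j + 12)/(j^3 - 6*j^2 + 3*j + 10)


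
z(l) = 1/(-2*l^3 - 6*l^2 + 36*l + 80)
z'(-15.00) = 0.00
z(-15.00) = 0.00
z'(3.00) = 0.01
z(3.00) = 0.01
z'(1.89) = 0.00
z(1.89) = 0.01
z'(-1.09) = -0.03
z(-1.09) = 0.03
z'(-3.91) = 0.01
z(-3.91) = -0.03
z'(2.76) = 0.01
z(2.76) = 0.01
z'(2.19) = 0.00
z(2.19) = 0.01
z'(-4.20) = 0.02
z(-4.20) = -0.03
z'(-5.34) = 0.16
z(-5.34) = 0.05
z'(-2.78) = -0.04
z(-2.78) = -0.04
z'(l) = (6*l^2 + 12*l - 36)/(-2*l^3 - 6*l^2 + 36*l + 80)^2 = 3*(l^2 + 2*l - 6)/(2*(l^3 + 3*l^2 - 18*l - 40)^2)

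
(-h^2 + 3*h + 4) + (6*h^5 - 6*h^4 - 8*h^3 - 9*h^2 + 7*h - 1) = 6*h^5 - 6*h^4 - 8*h^3 - 10*h^2 + 10*h + 3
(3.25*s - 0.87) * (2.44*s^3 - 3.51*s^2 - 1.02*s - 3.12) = 7.93*s^4 - 13.5303*s^3 - 0.2613*s^2 - 9.2526*s + 2.7144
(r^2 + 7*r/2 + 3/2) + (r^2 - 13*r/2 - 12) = 2*r^2 - 3*r - 21/2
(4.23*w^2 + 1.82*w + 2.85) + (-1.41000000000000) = 4.23*w^2 + 1.82*w + 1.44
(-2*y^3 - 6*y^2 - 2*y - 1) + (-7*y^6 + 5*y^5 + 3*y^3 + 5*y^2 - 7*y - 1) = -7*y^6 + 5*y^5 + y^3 - y^2 - 9*y - 2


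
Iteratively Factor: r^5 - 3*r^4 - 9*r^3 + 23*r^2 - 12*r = (r - 4)*(r^4 + r^3 - 5*r^2 + 3*r) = r*(r - 4)*(r^3 + r^2 - 5*r + 3) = r*(r - 4)*(r - 1)*(r^2 + 2*r - 3) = r*(r - 4)*(r - 1)^2*(r + 3)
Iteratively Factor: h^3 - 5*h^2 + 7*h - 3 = (h - 1)*(h^2 - 4*h + 3) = (h - 3)*(h - 1)*(h - 1)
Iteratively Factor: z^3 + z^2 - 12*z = (z)*(z^2 + z - 12) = z*(z - 3)*(z + 4)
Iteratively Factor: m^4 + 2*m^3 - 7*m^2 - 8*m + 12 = (m + 3)*(m^3 - m^2 - 4*m + 4) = (m - 2)*(m + 3)*(m^2 + m - 2) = (m - 2)*(m - 1)*(m + 3)*(m + 2)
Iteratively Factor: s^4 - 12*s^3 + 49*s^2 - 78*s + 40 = (s - 5)*(s^3 - 7*s^2 + 14*s - 8) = (s - 5)*(s - 2)*(s^2 - 5*s + 4) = (s - 5)*(s - 2)*(s - 1)*(s - 4)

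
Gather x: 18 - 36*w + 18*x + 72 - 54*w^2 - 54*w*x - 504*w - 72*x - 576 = -54*w^2 - 540*w + x*(-54*w - 54) - 486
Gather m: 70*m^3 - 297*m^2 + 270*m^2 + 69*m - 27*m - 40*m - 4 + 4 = 70*m^3 - 27*m^2 + 2*m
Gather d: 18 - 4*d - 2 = 16 - 4*d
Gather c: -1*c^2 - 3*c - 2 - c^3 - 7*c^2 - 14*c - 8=-c^3 - 8*c^2 - 17*c - 10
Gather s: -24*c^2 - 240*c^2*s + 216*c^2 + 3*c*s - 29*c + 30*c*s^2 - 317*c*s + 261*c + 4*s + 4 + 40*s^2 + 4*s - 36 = 192*c^2 + 232*c + s^2*(30*c + 40) + s*(-240*c^2 - 314*c + 8) - 32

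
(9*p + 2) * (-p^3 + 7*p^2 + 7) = -9*p^4 + 61*p^3 + 14*p^2 + 63*p + 14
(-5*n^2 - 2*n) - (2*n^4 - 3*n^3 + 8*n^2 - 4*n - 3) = -2*n^4 + 3*n^3 - 13*n^2 + 2*n + 3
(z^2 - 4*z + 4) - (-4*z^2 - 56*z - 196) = 5*z^2 + 52*z + 200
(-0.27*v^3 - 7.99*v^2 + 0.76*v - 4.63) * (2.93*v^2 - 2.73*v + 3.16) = -0.7911*v^5 - 22.6736*v^4 + 23.1863*v^3 - 40.8891*v^2 + 15.0415*v - 14.6308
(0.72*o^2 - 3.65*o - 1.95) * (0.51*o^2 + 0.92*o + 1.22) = 0.3672*o^4 - 1.1991*o^3 - 3.4741*o^2 - 6.247*o - 2.379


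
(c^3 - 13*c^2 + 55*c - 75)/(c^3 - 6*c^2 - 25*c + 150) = (c^2 - 8*c + 15)/(c^2 - c - 30)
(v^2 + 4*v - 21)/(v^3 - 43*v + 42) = (v - 3)/(v^2 - 7*v + 6)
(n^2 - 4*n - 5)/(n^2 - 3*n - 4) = (n - 5)/(n - 4)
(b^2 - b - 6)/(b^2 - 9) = (b + 2)/(b + 3)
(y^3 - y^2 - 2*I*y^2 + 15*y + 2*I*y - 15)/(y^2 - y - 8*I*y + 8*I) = (y^2 - 2*I*y + 15)/(y - 8*I)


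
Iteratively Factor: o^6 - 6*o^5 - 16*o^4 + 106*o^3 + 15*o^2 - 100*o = (o - 1)*(o^5 - 5*o^4 - 21*o^3 + 85*o^2 + 100*o) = (o - 1)*(o + 4)*(o^4 - 9*o^3 + 15*o^2 + 25*o) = (o - 5)*(o - 1)*(o + 4)*(o^3 - 4*o^2 - 5*o) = (o - 5)^2*(o - 1)*(o + 4)*(o^2 + o) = o*(o - 5)^2*(o - 1)*(o + 4)*(o + 1)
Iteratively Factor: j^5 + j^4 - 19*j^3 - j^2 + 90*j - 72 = (j - 3)*(j^4 + 4*j^3 - 7*j^2 - 22*j + 24) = (j - 3)*(j + 3)*(j^3 + j^2 - 10*j + 8) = (j - 3)*(j - 1)*(j + 3)*(j^2 + 2*j - 8) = (j - 3)*(j - 2)*(j - 1)*(j + 3)*(j + 4)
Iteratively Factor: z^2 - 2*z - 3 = (z - 3)*(z + 1)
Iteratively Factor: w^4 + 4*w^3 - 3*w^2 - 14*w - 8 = (w + 4)*(w^3 - 3*w - 2) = (w - 2)*(w + 4)*(w^2 + 2*w + 1) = (w - 2)*(w + 1)*(w + 4)*(w + 1)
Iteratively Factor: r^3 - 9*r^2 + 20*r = (r - 4)*(r^2 - 5*r) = r*(r - 4)*(r - 5)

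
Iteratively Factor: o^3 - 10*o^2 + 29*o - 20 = (o - 5)*(o^2 - 5*o + 4) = (o - 5)*(o - 4)*(o - 1)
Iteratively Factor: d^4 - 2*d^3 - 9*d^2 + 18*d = (d - 2)*(d^3 - 9*d) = (d - 2)*(d + 3)*(d^2 - 3*d) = (d - 3)*(d - 2)*(d + 3)*(d)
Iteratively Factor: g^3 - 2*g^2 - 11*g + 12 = (g - 1)*(g^2 - g - 12) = (g - 1)*(g + 3)*(g - 4)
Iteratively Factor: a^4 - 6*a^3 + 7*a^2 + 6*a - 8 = (a - 1)*(a^3 - 5*a^2 + 2*a + 8) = (a - 4)*(a - 1)*(a^2 - a - 2) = (a - 4)*(a - 2)*(a - 1)*(a + 1)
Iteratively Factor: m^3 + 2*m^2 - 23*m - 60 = (m - 5)*(m^2 + 7*m + 12) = (m - 5)*(m + 4)*(m + 3)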